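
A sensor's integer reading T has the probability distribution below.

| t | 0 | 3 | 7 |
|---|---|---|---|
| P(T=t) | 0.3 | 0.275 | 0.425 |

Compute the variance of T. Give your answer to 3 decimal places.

8.860

E[T] = (0)(0.3) + (3)(0.275) + (7)(0.425) = 3.8
E[T²] = (0)²(0.3) + (3)²(0.275) + (7)²(0.425) = 23.3
V(T) = E[T²] − (E[T])² = 23.3 − (3.8)² = 8.86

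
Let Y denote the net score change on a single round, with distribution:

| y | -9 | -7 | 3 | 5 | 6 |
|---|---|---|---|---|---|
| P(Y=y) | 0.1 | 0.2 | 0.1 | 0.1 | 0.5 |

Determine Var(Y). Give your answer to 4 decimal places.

E[Y] = (-9)(0.1) + (-7)(0.2) + (3)(0.1) + (5)(0.1) + (6)(0.5) = 1.5
E[Y²] = (-9)²(0.1) + (-7)²(0.2) + (3)²(0.1) + (5)²(0.1) + (6)²(0.5) = 39.3
Var(Y) = E[Y²] − (E[Y])² = 39.3 − (1.5)² = 37.05

37.0500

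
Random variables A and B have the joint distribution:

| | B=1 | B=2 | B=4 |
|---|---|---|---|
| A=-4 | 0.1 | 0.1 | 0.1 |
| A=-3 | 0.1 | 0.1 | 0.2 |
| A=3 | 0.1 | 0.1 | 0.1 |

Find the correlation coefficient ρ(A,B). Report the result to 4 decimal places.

-0.0654

E[A] = -1.5,  E[B] = 2.5
E[AB] = -4
cov(A,B) = E[AB] − E[A]E[B] = -4 − (-1.5)(2.5) = -0.25
V(A) = 8.85,  V(B) = 1.65
ρ = -0.25 / √(8.85·1.65) ≈ -0.0654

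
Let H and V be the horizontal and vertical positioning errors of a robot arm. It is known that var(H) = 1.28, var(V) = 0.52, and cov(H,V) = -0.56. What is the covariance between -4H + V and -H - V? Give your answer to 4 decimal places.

cov(-4H + V, -H - V) = (-4)(-1)var(H) + (1)(-1)var(V) + [(-4)(-1) + (1)(-1)]cov(H,V)
= 4·1.28 + -1·0.52 + 3·-0.56 = 2.92

2.9200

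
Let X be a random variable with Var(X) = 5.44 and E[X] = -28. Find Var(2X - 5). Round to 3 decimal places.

21.760

Var(2X - 5) = (2)²·Var(X) = 4·5.44 = 21.76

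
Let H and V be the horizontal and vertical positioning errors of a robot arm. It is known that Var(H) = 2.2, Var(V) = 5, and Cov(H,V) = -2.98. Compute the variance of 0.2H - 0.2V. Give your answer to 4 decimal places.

0.5264

Var(0.2H - 0.2V) = (0.2)²·Var(H) + (-0.2)²·Var(V) + 2·(0.2)·(-0.2)·Cov(H,V)
= 0.04·2.2 + 0.04·5 + -0.08·-2.98 = 0.5264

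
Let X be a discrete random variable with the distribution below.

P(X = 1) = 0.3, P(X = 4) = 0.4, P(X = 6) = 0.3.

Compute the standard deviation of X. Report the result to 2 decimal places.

E[X] = (1)(0.3) + (4)(0.4) + (6)(0.3) = 3.7
E[X²] = (1)²(0.3) + (4)²(0.4) + (6)²(0.3) = 17.5
Var(X) = E[X²] − (E[X])² = 17.5 − (3.7)² = 3.81
SD(X) = √3.81 ≈ 1.95

1.95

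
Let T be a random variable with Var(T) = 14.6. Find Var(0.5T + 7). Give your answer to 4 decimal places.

Var(0.5T + 7) = (0.5)²·Var(T) = 0.25·14.6 = 3.65

3.6500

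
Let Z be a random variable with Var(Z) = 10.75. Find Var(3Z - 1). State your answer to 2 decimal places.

Var(3Z - 1) = (3)²·Var(Z) = 9·10.75 = 96.75

96.75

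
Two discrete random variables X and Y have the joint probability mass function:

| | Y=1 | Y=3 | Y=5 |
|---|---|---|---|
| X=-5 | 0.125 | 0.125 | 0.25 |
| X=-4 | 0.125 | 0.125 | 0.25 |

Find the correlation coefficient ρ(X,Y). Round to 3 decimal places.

0.000

E[X] = -4.5,  E[Y] = 3.5
E[XY] = -15.75
Cov(X,Y) = E[XY] − E[X]E[Y] = -15.75 − (-4.5)(3.5) = 0
Var(X) = 0.25,  Var(Y) = 2.75
ρ = 0 / √(0.25·2.75) ≈ 0.000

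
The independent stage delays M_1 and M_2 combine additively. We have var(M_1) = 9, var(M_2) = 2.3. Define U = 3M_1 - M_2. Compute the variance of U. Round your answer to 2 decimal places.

By independence, var(U) = (3)²var(M_1) + (-1)²var(M_2)
= (3)²·9 + (-1)²·2.3 = 83.3

83.30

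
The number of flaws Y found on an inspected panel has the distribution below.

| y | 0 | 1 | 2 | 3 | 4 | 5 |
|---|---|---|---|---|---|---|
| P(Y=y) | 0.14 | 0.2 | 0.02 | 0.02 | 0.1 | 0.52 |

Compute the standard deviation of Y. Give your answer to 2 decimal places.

2.04

E[Y] = (0)(0.14) + (1)(0.2) + (2)(0.02) + (3)(0.02) + (4)(0.1) + (5)(0.52) = 3.3
E[Y²] = (0)²(0.14) + (1)²(0.2) + (2)²(0.02) + (3)²(0.02) + (4)²(0.1) + (5)²(0.52) = 15.06
Var(Y) = E[Y²] − (E[Y])² = 15.06 − (3.3)² = 4.17
sd(Y) = √4.17 ≈ 2.04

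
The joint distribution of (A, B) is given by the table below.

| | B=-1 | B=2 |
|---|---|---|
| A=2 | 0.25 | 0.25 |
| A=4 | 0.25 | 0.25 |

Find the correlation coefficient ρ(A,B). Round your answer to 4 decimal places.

0.0000

E[A] = 3,  E[B] = 0.5
E[AB] = 1.5
Cov(A,B) = E[AB] − E[A]E[B] = 1.5 − (3)(0.5) = 0
var(A) = 1,  var(B) = 2.25
ρ = 0 / √(1·2.25) ≈ 0.0000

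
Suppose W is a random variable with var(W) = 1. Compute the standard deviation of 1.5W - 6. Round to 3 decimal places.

1.500

var(1.5W - 6) = (1.5)²·1 = 2.25
σ(1.5W - 6) = √2.25 ≈ 1.500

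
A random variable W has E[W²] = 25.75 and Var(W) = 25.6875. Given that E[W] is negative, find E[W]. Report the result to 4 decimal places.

-0.2500

(E[W])² = E[W²] − Var(W) = 25.75 − 25.6875 = 0.0625
E[W] = −√0.0625 = -0.25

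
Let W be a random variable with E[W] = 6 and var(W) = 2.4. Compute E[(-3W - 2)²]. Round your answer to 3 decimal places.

E[-3W - 2] = -3·6 − 2 = -20
var(-3W - 2) = (-3)²·2.4 = 21.6
E[(-3W - 2)²] = var((-3W - 2)) + (E[(-3W - 2)])² = 21.6 + (-20)² = 421.6

421.600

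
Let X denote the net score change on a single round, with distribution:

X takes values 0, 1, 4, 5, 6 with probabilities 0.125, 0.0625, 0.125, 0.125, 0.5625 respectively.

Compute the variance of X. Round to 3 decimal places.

4.621

E[X] = (0)(0.125) + (1)(0.0625) + (4)(0.125) + (5)(0.125) + (6)(0.5625) = 4.5625
E[X²] = (0)²(0.125) + (1)²(0.0625) + (4)²(0.125) + (5)²(0.125) + (6)²(0.5625) = 25.4375
Var(X) = E[X²] − (E[X])² = 25.4375 − (4.5625)² = 4.62109375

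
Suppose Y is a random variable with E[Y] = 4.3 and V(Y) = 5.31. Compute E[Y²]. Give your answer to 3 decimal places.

23.800

E[Y²] = V(Y) + (E[Y])² = 5.31 + (4.3)² = 23.8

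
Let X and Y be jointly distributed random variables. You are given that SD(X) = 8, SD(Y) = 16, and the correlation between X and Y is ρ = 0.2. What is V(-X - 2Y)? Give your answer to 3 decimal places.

V(X) = (8)² = 64;  V(Y) = (16)² = 256
Cov(X,Y) = ρ·SD(X)·SD(Y) = 0.2·8·16 = 25.6
V(-X - 2Y) = (-1)²·V(X) + (-2)²·V(Y) + 2·(-1)·(-2)·Cov(X,Y)
= 1·64 + 4·256 + 4·25.6 = 1190.4

1190.400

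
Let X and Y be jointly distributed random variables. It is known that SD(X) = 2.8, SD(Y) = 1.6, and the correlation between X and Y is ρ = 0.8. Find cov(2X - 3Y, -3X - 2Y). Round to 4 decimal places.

-13.7600

V(X) = (2.8)² = 7.84;  V(Y) = (1.6)² = 2.56
cov(X,Y) = ρ·SD(X)·SD(Y) = 0.8·2.8·1.6 = 3.584
cov(2X - 3Y, -3X - 2Y) = (2)(-3)V(X) + (-3)(-2)V(Y) + [(2)(-2) + (-3)(-3)]cov(X,Y)
= -6·7.84 + 6·2.56 + 5·3.584 = -13.76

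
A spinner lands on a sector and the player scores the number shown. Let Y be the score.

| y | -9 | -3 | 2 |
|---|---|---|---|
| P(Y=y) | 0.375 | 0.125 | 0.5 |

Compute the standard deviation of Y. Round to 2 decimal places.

E[Y] = (-9)(0.375) + (-3)(0.125) + (2)(0.5) = -2.75
E[Y²] = (-9)²(0.375) + (-3)²(0.125) + (2)²(0.5) = 33.5
Var(Y) = E[Y²] − (E[Y])² = 33.5 − (-2.75)² = 25.9375
SD(Y) = √25.9375 ≈ 5.09

5.09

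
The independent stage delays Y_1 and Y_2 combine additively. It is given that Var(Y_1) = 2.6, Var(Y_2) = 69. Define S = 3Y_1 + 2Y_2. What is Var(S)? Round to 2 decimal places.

299.40

By independence, Var(S) = (3)²Var(Y_1) + (2)²Var(Y_2)
= (3)²·2.6 + (2)²·69 = 299.4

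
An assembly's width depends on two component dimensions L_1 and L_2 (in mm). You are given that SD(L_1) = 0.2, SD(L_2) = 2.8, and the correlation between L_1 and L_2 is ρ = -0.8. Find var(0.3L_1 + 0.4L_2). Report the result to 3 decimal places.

1.150

var(L_1) = (0.2)² = 0.04;  var(L_2) = (2.8)² = 7.84
Cov(L_1,L_2) = ρ·SD(L_1)·SD(L_2) = -0.8·0.2·2.8 = -0.448
var(0.3L_1 + 0.4L_2) = (0.3)²·var(L_1) + (0.4)²·var(L_2) + 2·(0.3)·(0.4)·Cov(L_1,L_2)
= 0.09·0.04 + 0.16·7.84 + 0.24·-0.448 = 1.15048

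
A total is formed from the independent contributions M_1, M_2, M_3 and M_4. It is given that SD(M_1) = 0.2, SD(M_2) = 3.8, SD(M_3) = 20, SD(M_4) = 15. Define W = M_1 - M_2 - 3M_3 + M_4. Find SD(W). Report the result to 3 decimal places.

61.964

Var(M_1) = 0.04, Var(M_2) = 14.44, Var(M_3) = 400, Var(M_4) = 225
By independence, Var(W) = (1)²Var(M_1) + (-1)²Var(M_2) + (-3)²Var(M_3) + (1)²Var(M_4)
= (1)²·0.04 + (-1)²·14.44 + (-3)²·400 + (1)²·225 = 3839.48
SD(W) = √3839.48 ≈ 61.964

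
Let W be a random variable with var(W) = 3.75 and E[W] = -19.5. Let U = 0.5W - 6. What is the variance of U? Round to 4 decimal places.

var(0.5W - 6) = (0.5)²·var(W) = 0.25·3.75 = 0.9375

0.9375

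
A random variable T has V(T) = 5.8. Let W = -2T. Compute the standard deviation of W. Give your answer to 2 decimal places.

V(-2T) = (-2)²·5.8 = 23.2
SD(W) = √23.2 ≈ 4.82

4.82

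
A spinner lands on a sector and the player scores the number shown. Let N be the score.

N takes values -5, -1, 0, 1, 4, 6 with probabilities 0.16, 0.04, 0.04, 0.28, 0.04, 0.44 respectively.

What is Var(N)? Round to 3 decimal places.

E[N] = (-5)(0.16) + (-1)(0.04) + (0)(0.04) + (1)(0.28) + (4)(0.04) + (6)(0.44) = 2.24
E[N²] = (-5)²(0.16) + (-1)²(0.04) + (0)²(0.04) + (1)²(0.28) + (4)²(0.04) + (6)²(0.44) = 20.8
Var(N) = E[N²] − (E[N])² = 20.8 − (2.24)² = 15.7824

15.782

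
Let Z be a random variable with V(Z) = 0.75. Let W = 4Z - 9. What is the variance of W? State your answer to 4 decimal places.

12.0000

V(4Z - 9) = (4)²·V(Z) = 16·0.75 = 12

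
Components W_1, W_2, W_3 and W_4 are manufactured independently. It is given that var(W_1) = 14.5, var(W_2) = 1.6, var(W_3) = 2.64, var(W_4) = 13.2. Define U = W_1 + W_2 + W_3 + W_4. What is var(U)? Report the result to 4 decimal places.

By independence, var(U) = (1)²var(W_1) + (1)²var(W_2) + (1)²var(W_3) + (1)²var(W_4)
= (1)²·14.5 + (1)²·1.6 + (1)²·2.64 + (1)²·13.2 = 31.94

31.9400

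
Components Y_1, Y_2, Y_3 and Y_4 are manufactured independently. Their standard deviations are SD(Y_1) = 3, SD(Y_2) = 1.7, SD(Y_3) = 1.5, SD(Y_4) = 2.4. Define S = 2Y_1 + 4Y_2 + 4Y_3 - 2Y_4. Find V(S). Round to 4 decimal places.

141.2800

V(Y_1) = 9, V(Y_2) = 2.89, V(Y_3) = 2.25, V(Y_4) = 5.76
By independence, V(S) = (2)²V(Y_1) + (4)²V(Y_2) + (4)²V(Y_3) + (-2)²V(Y_4)
= (2)²·9 + (4)²·2.89 + (4)²·2.25 + (-2)²·5.76 = 141.28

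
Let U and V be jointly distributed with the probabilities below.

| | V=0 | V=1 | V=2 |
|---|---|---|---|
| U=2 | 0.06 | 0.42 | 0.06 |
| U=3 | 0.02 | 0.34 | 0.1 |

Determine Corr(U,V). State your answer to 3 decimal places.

0.179

E[U] = 2.46,  E[V] = 1.08
E[UV] = 2.7
cov(U,V) = E[UV] − E[U]E[V] = 2.7 − (2.46)(1.08) = 0.0432
Var(U) = 0.2484,  Var(V) = 0.2336
ρ = 0.0432 / √(0.2484·0.2336) ≈ 0.179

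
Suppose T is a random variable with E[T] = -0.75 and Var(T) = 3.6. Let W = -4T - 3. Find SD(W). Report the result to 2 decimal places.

Var(-4T - 3) = (-4)²·3.6 = 57.6
SD(W) = √57.6 ≈ 7.59

7.59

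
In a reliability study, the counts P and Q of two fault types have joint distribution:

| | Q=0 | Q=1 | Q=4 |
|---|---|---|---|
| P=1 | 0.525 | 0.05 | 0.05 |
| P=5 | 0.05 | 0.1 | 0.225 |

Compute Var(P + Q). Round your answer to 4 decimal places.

E[P] = 2.5,  E[Q] = 1.25,  E[PQ] = 5.25
Var(P) = 10 − (2.5)² = 3.75;  Var(Q) = 4.55 − (1.25)² = 2.9875
Cov(P,Q) = 5.25 − (2.5)(1.25) = 2.125
Var(P + Q) = (1)²·3.75 + (1)²·2.9875 + 2·(1)·(1)·2.125 = 10.9875

10.9875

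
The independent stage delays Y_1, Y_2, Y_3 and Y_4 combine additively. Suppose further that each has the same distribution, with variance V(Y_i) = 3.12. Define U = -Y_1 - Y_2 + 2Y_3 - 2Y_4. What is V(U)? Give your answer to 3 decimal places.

31.200

By independence, V(U) = (-1)²V(Y_1) + (-1)²V(Y_2) + (2)²V(Y_3) + (-2)²V(Y_4)
= (-1)²·3.12 + (-1)²·3.12 + (2)²·3.12 + (-2)²·3.12 = 31.2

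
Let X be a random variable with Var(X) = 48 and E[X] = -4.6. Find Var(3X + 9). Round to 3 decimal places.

Var(3X + 9) = (3)²·Var(X) = 9·48 = 432

432.000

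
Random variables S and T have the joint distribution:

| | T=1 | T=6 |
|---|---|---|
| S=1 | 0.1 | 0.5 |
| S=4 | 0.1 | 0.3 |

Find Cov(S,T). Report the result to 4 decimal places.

-0.3000

E[S] = 2.2,  E[T] = 5
E[ST] = 10.7
Cov(S,T) = E[ST] − E[S]E[T] = 10.7 − (2.2)(5) = -0.3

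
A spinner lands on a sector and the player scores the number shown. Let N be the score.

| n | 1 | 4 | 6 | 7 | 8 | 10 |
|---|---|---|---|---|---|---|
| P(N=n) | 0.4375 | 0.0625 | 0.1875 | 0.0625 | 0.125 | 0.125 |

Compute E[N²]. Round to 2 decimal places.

E[N²] = (1)²(0.4375) + (4)²(0.0625) + (6)²(0.1875) + (7)²(0.0625) + (8)²(0.125) + (10)²(0.125) = 31.75

31.75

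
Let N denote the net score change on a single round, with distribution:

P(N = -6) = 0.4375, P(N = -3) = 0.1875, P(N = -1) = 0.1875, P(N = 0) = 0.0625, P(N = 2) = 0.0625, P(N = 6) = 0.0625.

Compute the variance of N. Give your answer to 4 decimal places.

E[N] = (-6)(0.4375) + (-3)(0.1875) + (-1)(0.1875) + (0)(0.0625) + (2)(0.0625) + (6)(0.0625) = -2.875
E[N²] = (-6)²(0.4375) + (-3)²(0.1875) + (-1)²(0.1875) + (0)²(0.0625) + (2)²(0.0625) + (6)²(0.0625) = 20.125
Var(N) = E[N²] − (E[N])² = 20.125 − (-2.875)² = 11.859375

11.8594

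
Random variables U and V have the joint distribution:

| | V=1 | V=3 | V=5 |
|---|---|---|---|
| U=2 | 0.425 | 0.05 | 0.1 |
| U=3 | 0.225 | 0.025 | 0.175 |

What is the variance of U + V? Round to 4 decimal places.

3.8194

E[U] = 2.425,  E[V] = 2.25,  E[UV] = 5.675
var(U) = 6.125 − (2.425)² = 0.244375;  var(V) = 8.2 − (2.25)² = 3.1375
Cov(U,V) = 5.675 − (2.425)(2.25) = 0.21875
var(U + V) = (1)²·0.244375 + (1)²·3.1375 + 2·(1)·(1)·0.21875 = 3.819375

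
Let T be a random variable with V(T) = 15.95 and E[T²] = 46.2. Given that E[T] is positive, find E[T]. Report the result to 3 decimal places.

5.500

(E[T])² = E[T²] − V(T) = 46.2 − 15.95 = 30.25
E[T] = √30.25 = 5.5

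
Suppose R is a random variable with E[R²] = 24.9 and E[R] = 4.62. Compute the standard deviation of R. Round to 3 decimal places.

Var(R) = 24.9 − (4.62)² = 3.5556
σ(R) = √3.5556 ≈ 1.886

1.886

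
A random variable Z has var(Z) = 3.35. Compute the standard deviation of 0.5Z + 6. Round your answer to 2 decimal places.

0.92

var(0.5Z + 6) = (0.5)²·3.35 = 0.8375
sd(0.5Z + 6) = √0.8375 ≈ 0.92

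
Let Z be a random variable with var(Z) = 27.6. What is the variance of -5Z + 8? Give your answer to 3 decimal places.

690.000

var(-5Z + 8) = (-5)²·var(Z) = 25·27.6 = 690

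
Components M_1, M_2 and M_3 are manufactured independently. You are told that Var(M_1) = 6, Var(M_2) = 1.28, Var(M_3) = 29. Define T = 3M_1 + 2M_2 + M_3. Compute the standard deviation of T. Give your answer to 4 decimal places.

By independence, Var(T) = (3)²Var(M_1) + (2)²Var(M_2) + (1)²Var(M_3)
= (3)²·6 + (2)²·1.28 + (1)²·29 = 88.12
SD(T) = √88.12 ≈ 9.3872

9.3872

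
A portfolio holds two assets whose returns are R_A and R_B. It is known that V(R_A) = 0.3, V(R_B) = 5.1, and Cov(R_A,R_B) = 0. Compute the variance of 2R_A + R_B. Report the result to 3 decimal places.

V(2R_A + R_B) = (2)²·V(R_A) + (1)²·V(R_B) + 2·(2)·(1)·Cov(R_A,R_B)
= 4·0.3 + 1·5.1 + 4·0 = 6.3

6.300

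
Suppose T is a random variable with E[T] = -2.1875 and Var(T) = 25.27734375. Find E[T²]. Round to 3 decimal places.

E[T²] = Var(T) + (E[T])² = 25.27734375 + (-2.1875)² = 30.0625

30.063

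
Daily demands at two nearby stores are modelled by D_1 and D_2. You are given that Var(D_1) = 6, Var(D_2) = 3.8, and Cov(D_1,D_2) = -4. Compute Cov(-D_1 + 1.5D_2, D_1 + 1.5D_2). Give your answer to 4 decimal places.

Cov(-D_1 + 1.5D_2, D_1 + 1.5D_2) = (-1)(1)Var(D_1) + (1.5)(1.5)Var(D_2) + [(-1)(1.5) + (1.5)(1)]Cov(D_1,D_2)
= -1·6 + 2.25·3.8 + 0·-4 = 2.55

2.5500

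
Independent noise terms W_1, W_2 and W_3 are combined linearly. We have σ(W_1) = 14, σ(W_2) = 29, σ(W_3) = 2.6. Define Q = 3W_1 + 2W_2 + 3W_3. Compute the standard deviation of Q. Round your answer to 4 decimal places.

72.0336

Var(W_1) = 196, Var(W_2) = 841, Var(W_3) = 6.76
By independence, Var(Q) = (3)²Var(W_1) + (2)²Var(W_2) + (3)²Var(W_3)
= (3)²·196 + (2)²·841 + (3)²·6.76 = 5188.84
σ(Q) = √5188.84 ≈ 72.0336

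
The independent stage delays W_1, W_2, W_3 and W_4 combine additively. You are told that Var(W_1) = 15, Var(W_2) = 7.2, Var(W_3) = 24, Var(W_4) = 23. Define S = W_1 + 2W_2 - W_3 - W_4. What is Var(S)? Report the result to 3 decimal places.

90.800

By independence, Var(S) = (1)²Var(W_1) + (2)²Var(W_2) + (-1)²Var(W_3) + (-1)²Var(W_4)
= (1)²·15 + (2)²·7.2 + (-1)²·24 + (-1)²·23 = 90.8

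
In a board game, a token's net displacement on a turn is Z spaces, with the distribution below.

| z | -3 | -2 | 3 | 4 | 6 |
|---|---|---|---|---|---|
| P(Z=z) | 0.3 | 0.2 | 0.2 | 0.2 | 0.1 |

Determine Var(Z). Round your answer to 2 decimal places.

E[Z] = (-3)(0.3) + (-2)(0.2) + (3)(0.2) + (4)(0.2) + (6)(0.1) = 0.7
E[Z²] = (-3)²(0.3) + (-2)²(0.2) + (3)²(0.2) + (4)²(0.2) + (6)²(0.1) = 12.1
Var(Z) = E[Z²] − (E[Z])² = 12.1 − (0.7)² = 11.61

11.61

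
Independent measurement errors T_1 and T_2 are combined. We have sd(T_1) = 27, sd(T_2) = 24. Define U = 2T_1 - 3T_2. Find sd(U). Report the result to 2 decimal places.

90.00

Var(T_1) = 729, Var(T_2) = 576
By independence, Var(U) = (2)²Var(T_1) + (-3)²Var(T_2)
= (2)²·729 + (-3)²·576 = 8100
sd(U) = √8100 ≈ 90.00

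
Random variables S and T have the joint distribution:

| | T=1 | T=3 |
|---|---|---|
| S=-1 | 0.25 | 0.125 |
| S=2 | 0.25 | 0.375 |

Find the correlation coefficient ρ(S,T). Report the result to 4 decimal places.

E[S] = 0.875,  E[T] = 2
E[ST] = 2.125
Cov(S,T) = E[ST] − E[S]E[T] = 2.125 − (0.875)(2) = 0.375
V(S) = 2.109375,  V(T) = 1
ρ = 0.375 / √(2.109375·1) ≈ 0.2582

0.2582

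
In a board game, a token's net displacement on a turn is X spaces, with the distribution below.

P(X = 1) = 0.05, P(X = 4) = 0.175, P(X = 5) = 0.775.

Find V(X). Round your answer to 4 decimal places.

E[X] = (1)(0.05) + (4)(0.175) + (5)(0.775) = 4.625
E[X²] = (1)²(0.05) + (4)²(0.175) + (5)²(0.775) = 22.225
V(X) = E[X²] − (E[X])² = 22.225 − (4.625)² = 0.834375

0.8344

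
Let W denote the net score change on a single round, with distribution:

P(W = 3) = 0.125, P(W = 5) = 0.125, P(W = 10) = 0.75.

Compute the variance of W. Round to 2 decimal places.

7.00

E[W] = (3)(0.125) + (5)(0.125) + (10)(0.75) = 8.5
E[W²] = (3)²(0.125) + (5)²(0.125) + (10)²(0.75) = 79.25
var(W) = E[W²] − (E[W])² = 79.25 − (8.5)² = 7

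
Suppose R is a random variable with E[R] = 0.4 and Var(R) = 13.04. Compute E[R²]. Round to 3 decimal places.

E[R²] = Var(R) + (E[R])² = 13.04 + (0.4)² = 13.2

13.200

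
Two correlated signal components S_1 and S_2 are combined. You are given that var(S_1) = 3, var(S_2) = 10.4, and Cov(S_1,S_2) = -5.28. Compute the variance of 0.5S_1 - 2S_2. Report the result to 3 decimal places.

var(0.5S_1 - 2S_2) = (0.5)²·var(S_1) + (-2)²·var(S_2) + 2·(0.5)·(-2)·Cov(S_1,S_2)
= 0.25·3 + 4·10.4 + -2·-5.28 = 52.91

52.910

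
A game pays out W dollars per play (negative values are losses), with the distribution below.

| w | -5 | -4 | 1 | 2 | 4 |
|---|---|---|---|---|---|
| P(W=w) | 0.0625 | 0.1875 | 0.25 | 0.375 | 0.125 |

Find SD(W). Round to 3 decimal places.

2.850

E[W] = (-5)(0.0625) + (-4)(0.1875) + (1)(0.25) + (2)(0.375) + (4)(0.125) = 0.4375
E[W²] = (-5)²(0.0625) + (-4)²(0.1875) + (1)²(0.25) + (2)²(0.375) + (4)²(0.125) = 8.3125
Var(W) = E[W²] − (E[W])² = 8.3125 − (0.4375)² = 8.12109375
SD(W) = √8.12109375 ≈ 2.850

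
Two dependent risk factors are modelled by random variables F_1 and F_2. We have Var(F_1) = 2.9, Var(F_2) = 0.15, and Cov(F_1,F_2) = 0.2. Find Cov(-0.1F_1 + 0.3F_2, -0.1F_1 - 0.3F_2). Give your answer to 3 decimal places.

Cov(-0.1F_1 + 0.3F_2, -0.1F_1 - 0.3F_2) = (-0.1)(-0.1)Var(F_1) + (0.3)(-0.3)Var(F_2) + [(-0.1)(-0.3) + (0.3)(-0.1)]Cov(F_1,F_2)
= 0.01·2.9 + -0.09·0.15 + 0·0.2 = 0.0155

0.016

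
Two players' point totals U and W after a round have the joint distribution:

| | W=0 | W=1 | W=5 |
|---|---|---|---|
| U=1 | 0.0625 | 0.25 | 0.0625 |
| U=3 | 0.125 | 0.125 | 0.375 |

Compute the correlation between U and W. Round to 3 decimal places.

0.378

E[U] = 2.25,  E[W] = 2.5625
E[UW] = 6.5625
Cov(U,W) = E[UW] − E[U]E[W] = 6.5625 − (2.25)(2.5625) = 0.796875
var(U) = 0.9375,  var(W) = 4.74609375
ρ = 0.796875 / √(0.9375·4.74609375) ≈ 0.378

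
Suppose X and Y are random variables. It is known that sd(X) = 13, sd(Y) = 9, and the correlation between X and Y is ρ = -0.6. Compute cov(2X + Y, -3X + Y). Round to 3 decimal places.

-862.800

var(X) = (13)² = 169;  var(Y) = (9)² = 81
cov(X,Y) = ρ·sd(X)·sd(Y) = -0.6·13·9 = -70.2
cov(2X + Y, -3X + Y) = (2)(-3)var(X) + (1)(1)var(Y) + [(2)(1) + (1)(-3)]cov(X,Y)
= -6·169 + 1·81 + -1·-70.2 = -862.8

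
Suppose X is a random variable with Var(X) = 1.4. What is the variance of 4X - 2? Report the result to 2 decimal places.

Var(4X - 2) = (4)²·Var(X) = 16·1.4 = 22.4

22.40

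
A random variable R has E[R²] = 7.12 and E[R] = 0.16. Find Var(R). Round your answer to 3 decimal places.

Var(R) = 7.12 − (0.16)² = 7.0944

7.094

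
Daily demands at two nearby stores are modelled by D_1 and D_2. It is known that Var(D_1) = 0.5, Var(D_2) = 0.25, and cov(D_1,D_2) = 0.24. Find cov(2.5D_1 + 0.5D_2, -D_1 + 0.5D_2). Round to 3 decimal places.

cov(2.5D_1 + 0.5D_2, -D_1 + 0.5D_2) = (2.5)(-1)Var(D_1) + (0.5)(0.5)Var(D_2) + [(2.5)(0.5) + (0.5)(-1)]cov(D_1,D_2)
= -2.5·0.5 + 0.25·0.25 + 0.75·0.24 = -1.0075

-1.008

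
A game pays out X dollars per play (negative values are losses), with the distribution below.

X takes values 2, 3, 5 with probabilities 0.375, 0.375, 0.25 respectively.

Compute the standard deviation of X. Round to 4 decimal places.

1.1659

E[X] = (2)(0.375) + (3)(0.375) + (5)(0.25) = 3.125
E[X²] = (2)²(0.375) + (3)²(0.375) + (5)²(0.25) = 11.125
var(X) = E[X²] − (E[X])² = 11.125 − (3.125)² = 1.359375
SD(X) = √1.359375 ≈ 1.1659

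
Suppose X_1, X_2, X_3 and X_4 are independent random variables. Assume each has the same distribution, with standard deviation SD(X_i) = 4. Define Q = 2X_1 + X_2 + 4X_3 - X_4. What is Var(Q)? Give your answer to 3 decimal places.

Var(X_i) = (4)² = 16
By independence, Var(Q) = (2)²Var(X_1) + (1)²Var(X_2) + (4)²Var(X_3) + (-1)²Var(X_4)
= (2)²·16 + (1)²·16 + (4)²·16 + (-1)²·16 = 352

352.000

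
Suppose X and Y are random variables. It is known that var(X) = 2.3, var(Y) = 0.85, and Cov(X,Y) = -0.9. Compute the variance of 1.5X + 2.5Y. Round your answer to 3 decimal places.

3.738

var(1.5X + 2.5Y) = (1.5)²·var(X) + (2.5)²·var(Y) + 2·(1.5)·(2.5)·Cov(X,Y)
= 2.25·2.3 + 6.25·0.85 + 7.5·-0.9 = 3.7375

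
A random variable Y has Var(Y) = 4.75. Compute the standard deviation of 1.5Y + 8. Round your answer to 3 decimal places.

Var(1.5Y + 8) = (1.5)²·4.75 = 10.6875
SD(1.5Y + 8) = √10.6875 ≈ 3.269

3.269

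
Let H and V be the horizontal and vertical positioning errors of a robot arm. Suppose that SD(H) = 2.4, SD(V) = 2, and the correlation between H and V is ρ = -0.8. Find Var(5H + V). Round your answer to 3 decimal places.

Var(H) = (2.4)² = 5.76;  Var(V) = (2)² = 4
Cov(H,V) = ρ·SD(H)·SD(V) = -0.8·2.4·2 = -3.84
Var(5H + V) = (5)²·Var(H) + (1)²·Var(V) + 2·(5)·(1)·Cov(H,V)
= 25·5.76 + 1·4 + 10·-3.84 = 109.6

109.600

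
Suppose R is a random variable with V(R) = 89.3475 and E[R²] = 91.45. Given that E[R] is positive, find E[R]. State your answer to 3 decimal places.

1.450

(E[R])² = E[R²] − V(R) = 91.45 − 89.3475 = 2.1025
E[R] = √2.1025 = 1.45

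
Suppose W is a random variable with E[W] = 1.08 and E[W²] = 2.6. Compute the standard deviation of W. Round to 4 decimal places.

1.1973

V(W) = 2.6 − (1.08)² = 1.4336
SD(W) = √1.4336 ≈ 1.1973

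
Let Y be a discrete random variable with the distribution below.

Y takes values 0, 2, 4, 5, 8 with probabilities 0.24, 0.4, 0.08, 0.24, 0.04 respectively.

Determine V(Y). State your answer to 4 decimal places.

4.4704

E[Y] = (0)(0.24) + (2)(0.4) + (4)(0.08) + (5)(0.24) + (8)(0.04) = 2.64
E[Y²] = (0)²(0.24) + (2)²(0.4) + (4)²(0.08) + (5)²(0.24) + (8)²(0.04) = 11.44
V(Y) = E[Y²] − (E[Y])² = 11.44 − (2.64)² = 4.4704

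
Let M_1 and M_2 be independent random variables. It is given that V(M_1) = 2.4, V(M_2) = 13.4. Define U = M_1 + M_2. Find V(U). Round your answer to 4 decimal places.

By independence, V(U) = (1)²V(M_1) + (1)²V(M_2)
= (1)²·2.4 + (1)²·13.4 = 15.8

15.8000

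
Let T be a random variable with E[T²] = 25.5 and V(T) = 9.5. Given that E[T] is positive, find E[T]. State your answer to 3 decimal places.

4.000

(E[T])² = E[T²] − V(T) = 25.5 − 9.5 = 16
E[T] = √16 = 4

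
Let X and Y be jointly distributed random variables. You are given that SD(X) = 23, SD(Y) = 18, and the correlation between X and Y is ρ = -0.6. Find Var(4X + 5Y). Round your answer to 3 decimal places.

Var(X) = (23)² = 529;  Var(Y) = (18)² = 324
Cov(X,Y) = ρ·SD(X)·SD(Y) = -0.6·23·18 = -248.4
Var(4X + 5Y) = (4)²·Var(X) + (5)²·Var(Y) + 2·(4)·(5)·Cov(X,Y)
= 16·529 + 25·324 + 40·-248.4 = 6628

6628.000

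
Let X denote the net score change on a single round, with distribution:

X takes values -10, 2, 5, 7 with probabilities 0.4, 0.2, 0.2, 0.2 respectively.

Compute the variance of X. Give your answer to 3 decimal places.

E[X] = (-10)(0.4) + (2)(0.2) + (5)(0.2) + (7)(0.2) = -1.2
E[X²] = (-10)²(0.4) + (2)²(0.2) + (5)²(0.2) + (7)²(0.2) = 55.6
V(X) = E[X²] − (E[X])² = 55.6 − (-1.2)² = 54.16

54.160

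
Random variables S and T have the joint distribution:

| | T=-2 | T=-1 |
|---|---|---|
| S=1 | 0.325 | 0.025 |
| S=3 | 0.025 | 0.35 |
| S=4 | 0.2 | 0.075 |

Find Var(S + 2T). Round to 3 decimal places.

3.349

E[S] = 2.575,  E[T] = -1.55,  E[ST] = -3.775
Var(S) = 8.125 − (2.575)² = 1.494375;  Var(T) = 2.65 − (-1.55)² = 0.2475
Cov(S,T) = -3.775 − (2.575)(-1.55) = 0.21625
Var(S + 2T) = (1)²·1.494375 + (2)²·0.2475 + 2·(1)·(2)·0.21625 = 3.349375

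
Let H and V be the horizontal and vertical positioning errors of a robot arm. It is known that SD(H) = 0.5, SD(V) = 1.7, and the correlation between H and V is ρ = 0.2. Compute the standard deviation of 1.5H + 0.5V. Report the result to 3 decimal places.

var(H) = (0.5)² = 0.25;  var(V) = (1.7)² = 2.89
Cov(H,V) = ρ·SD(H)·SD(V) = 0.2·0.5·1.7 = 0.17
var(1.5H + 0.5V) = (1.5)²·var(H) + (0.5)²·var(V) + 2·(1.5)·(0.5)·Cov(H,V)
= 2.25·0.25 + 0.25·2.89 + 1.5·0.17 = 1.54
SD(1.5H + 0.5V) = √1.54 ≈ 1.241

1.241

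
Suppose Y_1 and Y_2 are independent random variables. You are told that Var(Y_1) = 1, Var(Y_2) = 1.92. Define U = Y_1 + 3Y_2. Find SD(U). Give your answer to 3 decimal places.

By independence, Var(U) = (1)²Var(Y_1) + (3)²Var(Y_2)
= (1)²·1 + (3)²·1.92 = 18.28
SD(U) = √18.28 ≈ 4.276

4.276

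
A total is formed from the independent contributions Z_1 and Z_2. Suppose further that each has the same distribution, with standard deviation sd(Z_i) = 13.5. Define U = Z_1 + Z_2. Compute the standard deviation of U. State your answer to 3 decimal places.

var(Z_i) = (13.5)² = 182.25
By independence, var(U) = (1)²var(Z_1) + (1)²var(Z_2)
= (1)²·182.25 + (1)²·182.25 = 364.5
sd(U) = √364.5 ≈ 19.092

19.092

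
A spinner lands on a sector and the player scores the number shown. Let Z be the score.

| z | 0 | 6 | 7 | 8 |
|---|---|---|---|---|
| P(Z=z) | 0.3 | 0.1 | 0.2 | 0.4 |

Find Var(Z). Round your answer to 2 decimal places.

11.96

E[Z] = (0)(0.3) + (6)(0.1) + (7)(0.2) + (8)(0.4) = 5.2
E[Z²] = (0)²(0.3) + (6)²(0.1) + (7)²(0.2) + (8)²(0.4) = 39
Var(Z) = E[Z²] − (E[Z])² = 39 − (5.2)² = 11.96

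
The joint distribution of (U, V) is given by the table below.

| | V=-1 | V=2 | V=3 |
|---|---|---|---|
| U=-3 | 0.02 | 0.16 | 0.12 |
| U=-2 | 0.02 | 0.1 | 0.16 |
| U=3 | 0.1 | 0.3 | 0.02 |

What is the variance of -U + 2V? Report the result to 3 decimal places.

18.718

E[U] = -0.2,  E[V] = 1.88,  E[UV] = -1.62
Var(U) = 7.6 − (-0.2)² = 7.56;  Var(V) = 5.08 − (1.88)² = 1.5456
Cov(U,V) = -1.62 − (-0.2)(1.88) = -1.244
Var(-U + 2V) = (-1)²·7.56 + (2)²·1.5456 + 2·(-1)·(2)·-1.244 = 18.7184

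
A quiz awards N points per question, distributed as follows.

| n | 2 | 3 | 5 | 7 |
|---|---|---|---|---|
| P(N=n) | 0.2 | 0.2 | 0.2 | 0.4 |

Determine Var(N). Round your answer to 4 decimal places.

4.1600

E[N] = (2)(0.2) + (3)(0.2) + (5)(0.2) + (7)(0.4) = 4.8
E[N²] = (2)²(0.2) + (3)²(0.2) + (5)²(0.2) + (7)²(0.4) = 27.2
Var(N) = E[N²] − (E[N])² = 27.2 − (4.8)² = 4.16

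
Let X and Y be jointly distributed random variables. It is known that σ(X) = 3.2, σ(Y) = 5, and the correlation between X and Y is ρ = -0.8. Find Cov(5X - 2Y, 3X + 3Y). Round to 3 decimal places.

-111.600

Var(X) = (3.2)² = 10.24;  Var(Y) = (5)² = 25
Cov(X,Y) = ρ·σ(X)·σ(Y) = -0.8·3.2·5 = -12.8
Cov(5X - 2Y, 3X + 3Y) = (5)(3)Var(X) + (-2)(3)Var(Y) + [(5)(3) + (-2)(3)]Cov(X,Y)
= 15·10.24 + -6·25 + 9·-12.8 = -111.6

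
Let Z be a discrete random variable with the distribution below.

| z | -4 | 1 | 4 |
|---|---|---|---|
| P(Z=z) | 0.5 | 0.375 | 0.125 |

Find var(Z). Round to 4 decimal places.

9.1094

E[Z] = (-4)(0.5) + (1)(0.375) + (4)(0.125) = -1.125
E[Z²] = (-4)²(0.5) + (1)²(0.375) + (4)²(0.125) = 10.375
var(Z) = E[Z²] − (E[Z])² = 10.375 − (-1.125)² = 9.109375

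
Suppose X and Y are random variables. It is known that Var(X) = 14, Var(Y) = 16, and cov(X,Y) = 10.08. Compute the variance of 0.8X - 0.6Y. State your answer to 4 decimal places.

5.0432

Var(0.8X - 0.6Y) = (0.8)²·Var(X) + (-0.6)²·Var(Y) + 2·(0.8)·(-0.6)·cov(X,Y)
= 0.64·14 + 0.36·16 + -0.96·10.08 = 5.0432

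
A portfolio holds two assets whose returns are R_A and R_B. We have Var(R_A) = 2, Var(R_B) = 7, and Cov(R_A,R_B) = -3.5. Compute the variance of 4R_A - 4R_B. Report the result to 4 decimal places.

Var(4R_A - 4R_B) = (4)²·Var(R_A) + (-4)²·Var(R_B) + 2·(4)·(-4)·Cov(R_A,R_B)
= 16·2 + 16·7 + -32·-3.5 = 256

256.0000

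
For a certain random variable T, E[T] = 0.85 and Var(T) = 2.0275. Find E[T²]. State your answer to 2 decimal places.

2.75

E[T²] = Var(T) + (E[T])² = 2.0275 + (0.85)² = 2.75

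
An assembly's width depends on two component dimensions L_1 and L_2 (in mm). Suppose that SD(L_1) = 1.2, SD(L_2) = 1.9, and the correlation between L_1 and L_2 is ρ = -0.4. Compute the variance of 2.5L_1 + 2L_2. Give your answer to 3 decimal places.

Var(L_1) = (1.2)² = 1.44;  Var(L_2) = (1.9)² = 3.61
Cov(L_1,L_2) = ρ·SD(L_1)·SD(L_2) = -0.4·1.2·1.9 = -0.912
Var(2.5L_1 + 2L_2) = (2.5)²·Var(L_1) + (2)²·Var(L_2) + 2·(2.5)·(2)·Cov(L_1,L_2)
= 6.25·1.44 + 4·3.61 + 10·-0.912 = 14.32

14.320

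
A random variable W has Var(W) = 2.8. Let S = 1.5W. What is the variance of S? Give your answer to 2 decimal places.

6.30

Var(1.5W) = (1.5)²·Var(W) = 2.25·2.8 = 6.3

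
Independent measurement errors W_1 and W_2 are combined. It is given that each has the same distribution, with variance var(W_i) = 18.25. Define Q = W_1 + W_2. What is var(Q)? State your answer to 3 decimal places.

36.500

By independence, var(Q) = (1)²var(W_1) + (1)²var(W_2)
= (1)²·18.25 + (1)²·18.25 = 36.5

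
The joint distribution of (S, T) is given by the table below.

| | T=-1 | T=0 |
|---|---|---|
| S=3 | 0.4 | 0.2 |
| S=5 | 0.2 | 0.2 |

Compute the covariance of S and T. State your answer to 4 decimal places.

E[S] = 3.8,  E[T] = -0.6
E[ST] = -2.2
cov(S,T) = E[ST] − E[S]E[T] = -2.2 − (3.8)(-0.6) = 0.08

0.0800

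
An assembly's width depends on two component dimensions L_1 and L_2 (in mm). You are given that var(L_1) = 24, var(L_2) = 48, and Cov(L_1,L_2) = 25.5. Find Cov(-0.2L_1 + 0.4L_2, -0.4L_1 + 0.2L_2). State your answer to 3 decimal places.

0.660

Cov(-0.2L_1 + 0.4L_2, -0.4L_1 + 0.2L_2) = (-0.2)(-0.4)var(L_1) + (0.4)(0.2)var(L_2) + [(-0.2)(0.2) + (0.4)(-0.4)]Cov(L_1,L_2)
= 0.08·24 + 0.08·48 + -0.2·25.5 = 0.66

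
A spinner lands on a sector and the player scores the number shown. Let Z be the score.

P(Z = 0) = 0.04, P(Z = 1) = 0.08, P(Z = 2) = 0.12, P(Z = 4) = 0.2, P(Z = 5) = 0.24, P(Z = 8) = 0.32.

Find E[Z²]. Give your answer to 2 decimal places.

30.24

E[Z²] = (0)²(0.04) + (1)²(0.08) + (2)²(0.12) + (4)²(0.2) + (5)²(0.24) + (8)²(0.32) = 30.24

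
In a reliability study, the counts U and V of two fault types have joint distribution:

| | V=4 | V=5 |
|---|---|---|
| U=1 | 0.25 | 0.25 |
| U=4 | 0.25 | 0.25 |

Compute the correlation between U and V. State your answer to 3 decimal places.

E[U] = 2.5,  E[V] = 4.5
E[UV] = 11.25
Cov(U,V) = E[UV] − E[U]E[V] = 11.25 − (2.5)(4.5) = 0
Var(U) = 2.25,  Var(V) = 0.25
ρ = 0 / √(2.25·0.25) ≈ 0.000

0.000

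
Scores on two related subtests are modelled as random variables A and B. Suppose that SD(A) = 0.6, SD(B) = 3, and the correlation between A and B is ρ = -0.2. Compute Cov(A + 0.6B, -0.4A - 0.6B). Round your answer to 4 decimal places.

-3.0816

V(A) = (0.6)² = 0.36;  V(B) = (3)² = 9
Cov(A,B) = ρ·SD(A)·SD(B) = -0.2·0.6·3 = -0.36
Cov(A + 0.6B, -0.4A - 0.6B) = (1)(-0.4)V(A) + (0.6)(-0.6)V(B) + [(1)(-0.6) + (0.6)(-0.4)]Cov(A,B)
= -0.4·0.36 + -0.36·9 + -0.84·-0.36 = -3.0816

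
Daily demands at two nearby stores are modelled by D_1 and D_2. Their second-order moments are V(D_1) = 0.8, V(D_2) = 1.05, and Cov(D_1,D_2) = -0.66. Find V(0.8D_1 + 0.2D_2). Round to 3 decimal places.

V(0.8D_1 + 0.2D_2) = (0.8)²·V(D_1) + (0.2)²·V(D_2) + 2·(0.8)·(0.2)·Cov(D_1,D_2)
= 0.64·0.8 + 0.04·1.05 + 0.32·-0.66 = 0.3428

0.343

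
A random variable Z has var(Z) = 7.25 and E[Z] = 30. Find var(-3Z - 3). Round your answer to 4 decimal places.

var(-3Z - 3) = (-3)²·var(Z) = 9·7.25 = 65.25

65.2500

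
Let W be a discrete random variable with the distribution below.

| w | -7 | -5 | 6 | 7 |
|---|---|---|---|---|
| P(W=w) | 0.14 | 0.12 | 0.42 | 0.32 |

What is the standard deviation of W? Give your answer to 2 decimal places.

5.53

E[W] = (-7)(0.14) + (-5)(0.12) + (6)(0.42) + (7)(0.32) = 3.18
E[W²] = (-7)²(0.14) + (-5)²(0.12) + (6)²(0.42) + (7)²(0.32) = 40.66
var(W) = E[W²] − (E[W])² = 40.66 − (3.18)² = 30.5476
SD(W) = √30.5476 ≈ 5.53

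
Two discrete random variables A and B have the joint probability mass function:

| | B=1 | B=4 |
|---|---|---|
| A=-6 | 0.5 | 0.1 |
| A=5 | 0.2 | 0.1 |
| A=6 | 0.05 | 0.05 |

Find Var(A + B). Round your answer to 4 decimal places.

35.5875

E[A] = -1.5,  E[B] = 1.75,  E[AB] = -0.9
Var(A) = 32.7 − (-1.5)² = 30.45;  Var(B) = 4.75 − (1.75)² = 1.6875
cov(A,B) = -0.9 − (-1.5)(1.75) = 1.725
Var(A + B) = (1)²·30.45 + (1)²·1.6875 + 2·(1)·(1)·1.725 = 35.5875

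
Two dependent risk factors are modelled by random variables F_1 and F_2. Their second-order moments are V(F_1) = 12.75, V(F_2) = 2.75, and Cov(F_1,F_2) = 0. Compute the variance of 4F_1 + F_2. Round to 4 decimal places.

206.7500

V(4F_1 + F_2) = (4)²·V(F_1) + (1)²·V(F_2) + 2·(4)·(1)·Cov(F_1,F_2)
= 16·12.75 + 1·2.75 + 8·0 = 206.75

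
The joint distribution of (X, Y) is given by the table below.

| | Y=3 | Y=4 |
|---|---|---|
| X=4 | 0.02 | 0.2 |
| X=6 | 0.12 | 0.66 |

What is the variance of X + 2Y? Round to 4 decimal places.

E[X] = 5.56,  E[Y] = 3.86,  E[XY] = 21.44
Var(X) = 31.6 − (5.56)² = 0.6864;  Var(Y) = 15.02 − (3.86)² = 0.1204
cov(X,Y) = 21.44 − (5.56)(3.86) = -0.0216
Var(X + 2Y) = (1)²·0.6864 + (2)²·0.1204 + 2·(1)·(2)·-0.0216 = 1.0816

1.0816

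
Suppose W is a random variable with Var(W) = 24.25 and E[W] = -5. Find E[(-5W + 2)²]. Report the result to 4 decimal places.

1335.2500

E[-5W + 2] = -5·-5 + 2 = 27
Var(-5W + 2) = (-5)²·24.25 = 606.25
E[(-5W + 2)²] = Var((-5W + 2)) + (E[(-5W + 2)])² = 606.25 + (27)² = 1335.25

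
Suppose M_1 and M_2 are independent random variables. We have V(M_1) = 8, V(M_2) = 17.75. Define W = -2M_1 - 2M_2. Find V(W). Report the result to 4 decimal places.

By independence, V(W) = (-2)²V(M_1) + (-2)²V(M_2)
= (-2)²·8 + (-2)²·17.75 = 103

103.0000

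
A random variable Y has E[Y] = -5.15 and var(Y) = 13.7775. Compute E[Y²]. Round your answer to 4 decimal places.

E[Y²] = var(Y) + (E[Y])² = 13.7775 + (-5.15)² = 40.3

40.3000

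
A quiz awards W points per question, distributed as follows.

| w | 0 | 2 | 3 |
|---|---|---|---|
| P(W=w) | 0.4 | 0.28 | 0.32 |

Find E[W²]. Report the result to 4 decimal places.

E[W²] = (0)²(0.4) + (2)²(0.28) + (3)²(0.32) = 4

4.0000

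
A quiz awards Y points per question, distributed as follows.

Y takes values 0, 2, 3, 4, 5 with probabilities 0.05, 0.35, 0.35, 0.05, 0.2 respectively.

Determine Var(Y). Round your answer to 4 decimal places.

E[Y] = (0)(0.05) + (2)(0.35) + (3)(0.35) + (4)(0.05) + (5)(0.2) = 2.95
E[Y²] = (0)²(0.05) + (2)²(0.35) + (3)²(0.35) + (4)²(0.05) + (5)²(0.2) = 10.35
Var(Y) = E[Y²] − (E[Y])² = 10.35 − (2.95)² = 1.6475

1.6475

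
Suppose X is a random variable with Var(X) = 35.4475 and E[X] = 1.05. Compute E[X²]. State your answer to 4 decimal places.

E[X²] = Var(X) + (E[X])² = 35.4475 + (1.05)² = 36.55

36.5500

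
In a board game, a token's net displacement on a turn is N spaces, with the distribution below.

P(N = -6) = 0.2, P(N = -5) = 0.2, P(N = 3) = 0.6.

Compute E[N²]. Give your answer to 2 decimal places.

17.60

E[N²] = (-6)²(0.2) + (-5)²(0.2) + (3)²(0.6) = 17.6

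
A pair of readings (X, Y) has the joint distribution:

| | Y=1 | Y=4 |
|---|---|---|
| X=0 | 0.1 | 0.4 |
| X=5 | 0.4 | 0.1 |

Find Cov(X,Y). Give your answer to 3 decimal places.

E[X] = 2.5,  E[Y] = 2.5
E[XY] = 4
Cov(X,Y) = E[XY] − E[X]E[Y] = 4 − (2.5)(2.5) = -2.25

-2.250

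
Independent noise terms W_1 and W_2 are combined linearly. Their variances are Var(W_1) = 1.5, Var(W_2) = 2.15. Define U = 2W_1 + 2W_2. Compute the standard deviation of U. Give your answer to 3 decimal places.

3.821

By independence, Var(U) = (2)²Var(W_1) + (2)²Var(W_2)
= (2)²·1.5 + (2)²·2.15 = 14.6
σ(U) = √14.6 ≈ 3.821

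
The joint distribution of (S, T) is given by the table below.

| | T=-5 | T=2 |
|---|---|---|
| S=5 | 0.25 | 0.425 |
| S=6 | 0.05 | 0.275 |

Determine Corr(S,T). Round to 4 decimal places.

0.2213

E[S] = 5.325,  E[T] = -0.1
E[ST] = -0.2
Cov(S,T) = E[ST] − E[S]E[T] = -0.2 − (5.325)(-0.1) = 0.3325
Var(S) = 0.219375,  Var(T) = 10.29
ρ = 0.3325 / √(0.219375·10.29) ≈ 0.2213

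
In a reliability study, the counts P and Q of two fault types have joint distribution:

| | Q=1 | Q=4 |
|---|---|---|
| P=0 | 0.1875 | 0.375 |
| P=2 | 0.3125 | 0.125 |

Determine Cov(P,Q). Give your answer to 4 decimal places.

E[P] = 0.875,  E[Q] = 2.5
E[PQ] = 1.625
Cov(P,Q) = E[PQ] − E[P]E[Q] = 1.625 − (0.875)(2.5) = -0.5625

-0.5625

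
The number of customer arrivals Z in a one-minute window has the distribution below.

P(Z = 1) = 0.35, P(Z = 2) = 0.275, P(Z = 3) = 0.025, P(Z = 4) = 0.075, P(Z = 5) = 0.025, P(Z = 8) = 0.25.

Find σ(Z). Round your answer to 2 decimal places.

2.82

E[Z] = (1)(0.35) + (2)(0.275) + (3)(0.025) + (4)(0.075) + (5)(0.025) + (8)(0.25) = 3.4
E[Z²] = (1)²(0.35) + (2)²(0.275) + (3)²(0.025) + (4)²(0.075) + (5)²(0.025) + (8)²(0.25) = 19.5
var(Z) = E[Z²] − (E[Z])² = 19.5 − (3.4)² = 7.94
σ(Z) = √7.94 ≈ 2.82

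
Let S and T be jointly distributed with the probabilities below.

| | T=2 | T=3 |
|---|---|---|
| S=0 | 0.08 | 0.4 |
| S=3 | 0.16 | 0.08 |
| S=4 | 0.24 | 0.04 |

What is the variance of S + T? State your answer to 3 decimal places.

2.390

E[S] = 1.84,  E[T] = 2.52,  E[ST] = 4.08
var(S) = 6.64 − (1.84)² = 3.2544;  var(T) = 6.6 − (2.52)² = 0.2496
cov(S,T) = 4.08 − (1.84)(2.52) = -0.5568
var(S + T) = (1)²·3.2544 + (1)²·0.2496 + 2·(1)·(1)·-0.5568 = 2.3904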